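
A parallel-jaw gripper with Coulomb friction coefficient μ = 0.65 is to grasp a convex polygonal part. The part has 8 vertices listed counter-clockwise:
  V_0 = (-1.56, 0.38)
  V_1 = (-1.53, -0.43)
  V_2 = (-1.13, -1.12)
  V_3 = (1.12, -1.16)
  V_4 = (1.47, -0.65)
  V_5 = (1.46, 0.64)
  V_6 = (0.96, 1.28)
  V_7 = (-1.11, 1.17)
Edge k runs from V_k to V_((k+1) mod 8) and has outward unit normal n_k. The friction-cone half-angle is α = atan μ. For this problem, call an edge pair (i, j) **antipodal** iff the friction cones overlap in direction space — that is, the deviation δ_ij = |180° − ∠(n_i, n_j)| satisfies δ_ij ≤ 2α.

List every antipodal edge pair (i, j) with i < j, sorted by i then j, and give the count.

α = atan 0.65 = 33.02°;  2α = 66.05°
n_0 = (-0.9993, -0.0370)
n_1 = (-0.8651, -0.5015)
n_2 = (-0.0178, -0.9998)
n_3 = (+0.8245, -0.5658)
n_4 = (+1.0000, +0.0078)
n_5 = (+0.7880, +0.6156)
n_6 = (-0.0531, +0.9986)
n_7 = (-0.8689, +0.4950)
  (0,1): δ = 152.02°  ·
  (0,2): δ = 93.14°  ·
  (0,3): δ = 36.58°  ✓
  (0,4): δ = 1.68°  ✓
  (0,5): δ = 35.88°  ✓
  (0,6): δ = 90.92°  ·
  (0,7): δ = 148.21°  ·
  (1,2): δ = 121.12°  ·
  (1,3): δ = 64.56°  ✓
  (1,4): δ = 29.66°  ✓
  (1,5): δ = 7.90°  ✓
  (1,6): δ = 62.94°  ✓
  (1,7): δ = 120.23°  ·
  (2,3): δ = 123.44°  ·
  (2,4): δ = 88.54°  ·
  (2,5): δ = 50.98°  ✓
  (2,6): δ = 4.06°  ✓
  (2,7): δ = 61.35°  ✓
  (3,4): δ = 145.10°  ·
  (3,5): δ = 107.54°  ·
  (3,6): δ = 52.50°  ✓
  (3,7): δ = 4.79°  ✓
  (4,5): δ = 142.45°  ·
  (4,6): δ = 87.40°  ·
  (4,7): δ = 30.11°  ✓
  (5,6): δ = 124.96°  ·
  (5,7): δ = 67.67°  ·
  (6,7): δ = 122.71°  ·
antipodal pairs: 13

count = 13; pairs: (0,3), (0,4), (0,5), (1,3), (1,4), (1,5), (1,6), (2,5), (2,6), (2,7), (3,6), (3,7), (4,7)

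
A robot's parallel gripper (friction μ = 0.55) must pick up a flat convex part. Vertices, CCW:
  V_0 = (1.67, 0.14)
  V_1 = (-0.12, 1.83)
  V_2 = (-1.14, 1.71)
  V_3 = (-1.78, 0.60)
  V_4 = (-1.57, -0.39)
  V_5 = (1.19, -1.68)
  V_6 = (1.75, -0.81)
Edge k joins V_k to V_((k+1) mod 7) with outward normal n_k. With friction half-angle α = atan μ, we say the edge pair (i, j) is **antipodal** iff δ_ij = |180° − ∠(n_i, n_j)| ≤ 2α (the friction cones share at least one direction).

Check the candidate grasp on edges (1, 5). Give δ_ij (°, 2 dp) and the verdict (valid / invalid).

α = atan 0.55 = 28.81°;  2α = 57.62°
edge 1: e_1 = (-1.02, -0.12);  n_1 = (-0.1168, +0.9932)
edge 5: e_5 = (+0.56, +0.87);  n_5 = (+0.8409, -0.5412)
∠(n_1, n_5) = 129.48°
δ = |180° − 129.48°| = 50.52°
50.52° ≤ 2α = 57.62°  →  valid

δ = 50.52°, valid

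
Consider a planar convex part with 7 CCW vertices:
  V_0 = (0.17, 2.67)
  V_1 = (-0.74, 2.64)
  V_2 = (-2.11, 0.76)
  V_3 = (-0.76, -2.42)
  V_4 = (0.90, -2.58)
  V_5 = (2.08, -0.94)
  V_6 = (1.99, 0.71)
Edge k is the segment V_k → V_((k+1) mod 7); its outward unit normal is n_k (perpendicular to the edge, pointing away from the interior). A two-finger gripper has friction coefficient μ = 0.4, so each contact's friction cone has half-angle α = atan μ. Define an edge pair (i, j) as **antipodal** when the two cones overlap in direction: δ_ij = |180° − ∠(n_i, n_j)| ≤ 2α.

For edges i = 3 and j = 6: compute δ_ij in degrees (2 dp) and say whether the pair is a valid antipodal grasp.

δ = 41.62°, valid

α = atan 0.4 = 21.80°;  2α = 43.60°
edge 3: e_3 = (+1.66, -0.16);  n_3 = (-0.0959, -0.9954)
edge 6: e_6 = (-1.82, +1.96);  n_6 = (+0.7328, +0.6805)
∠(n_3, n_6) = 138.38°
δ = |180° − 138.38°| = 41.62°
41.62° ≤ 2α = 43.60°  →  valid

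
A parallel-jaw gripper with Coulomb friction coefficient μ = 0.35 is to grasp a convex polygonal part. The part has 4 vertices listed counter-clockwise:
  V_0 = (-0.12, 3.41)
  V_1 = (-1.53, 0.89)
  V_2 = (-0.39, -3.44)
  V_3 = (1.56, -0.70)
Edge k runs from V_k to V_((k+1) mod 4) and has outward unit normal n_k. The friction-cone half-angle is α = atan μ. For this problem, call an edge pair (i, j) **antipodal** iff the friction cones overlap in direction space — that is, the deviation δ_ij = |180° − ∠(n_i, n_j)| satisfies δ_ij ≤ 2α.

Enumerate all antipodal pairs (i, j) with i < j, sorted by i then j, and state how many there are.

count = 2; pairs: (0,2), (1,3)

α = atan 0.35 = 19.29°;  2α = 38.58°
n_0 = (-0.8727, +0.4883)
n_1 = (-0.9670, -0.2546)
n_2 = (+0.8147, -0.5798)
n_3 = (+0.9257, +0.3784)
  (0,1): δ = 136.02°  ·
  (0,2): δ = 6.21°  ✓
  (0,3): δ = 51.46°  ·
  (1,2): δ = 50.19°  ·
  (1,3): δ = 7.48°  ✓
  (2,3): δ = 122.33°  ·
antipodal pairs: 2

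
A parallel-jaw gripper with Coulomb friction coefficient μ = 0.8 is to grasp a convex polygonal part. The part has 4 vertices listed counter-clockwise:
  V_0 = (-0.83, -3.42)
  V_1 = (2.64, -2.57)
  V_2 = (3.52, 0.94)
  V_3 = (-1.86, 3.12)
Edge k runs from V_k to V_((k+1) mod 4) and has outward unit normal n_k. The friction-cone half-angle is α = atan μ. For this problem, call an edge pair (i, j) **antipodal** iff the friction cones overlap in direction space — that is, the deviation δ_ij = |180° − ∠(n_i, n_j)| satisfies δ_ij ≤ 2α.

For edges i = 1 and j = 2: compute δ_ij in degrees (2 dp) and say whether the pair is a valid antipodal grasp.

α = atan 0.8 = 38.66°;  2α = 77.32°
edge 1: e_1 = (+0.88, +3.51);  n_1 = (+0.9700, -0.2432)
edge 2: e_2 = (-5.38, +2.18);  n_2 = (+0.3755, +0.9268)
∠(n_1, n_2) = 82.02°
δ = |180° − 82.02°| = 97.98°
97.98° > 2α = 77.32°  →  invalid

δ = 97.98°, invalid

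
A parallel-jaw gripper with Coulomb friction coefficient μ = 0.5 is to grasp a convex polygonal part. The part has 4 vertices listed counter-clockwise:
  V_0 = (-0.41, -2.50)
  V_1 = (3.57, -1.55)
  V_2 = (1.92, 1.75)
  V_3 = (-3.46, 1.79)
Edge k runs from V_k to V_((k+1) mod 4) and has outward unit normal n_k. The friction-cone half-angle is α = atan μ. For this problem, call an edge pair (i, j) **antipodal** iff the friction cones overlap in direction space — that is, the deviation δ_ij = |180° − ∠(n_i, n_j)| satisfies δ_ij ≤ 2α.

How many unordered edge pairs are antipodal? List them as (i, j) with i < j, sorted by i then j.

α = atan 0.5 = 26.57°;  2α = 53.13°
n_0 = (+0.2322, -0.9727)
n_1 = (+0.8944, +0.4472)
n_2 = (+0.0074, +1.0000)
n_3 = (-0.8150, -0.5794)
  (0,1): δ = 76.86°  ·
  (0,2): δ = 13.85°  ✓
  (0,3): δ = 111.99°  ·
  (1,2): δ = 116.99°  ·
  (1,3): δ = 8.85°  ✓
  (2,3): δ = 54.16°  ·
antipodal pairs: 2

count = 2; pairs: (0,2), (1,3)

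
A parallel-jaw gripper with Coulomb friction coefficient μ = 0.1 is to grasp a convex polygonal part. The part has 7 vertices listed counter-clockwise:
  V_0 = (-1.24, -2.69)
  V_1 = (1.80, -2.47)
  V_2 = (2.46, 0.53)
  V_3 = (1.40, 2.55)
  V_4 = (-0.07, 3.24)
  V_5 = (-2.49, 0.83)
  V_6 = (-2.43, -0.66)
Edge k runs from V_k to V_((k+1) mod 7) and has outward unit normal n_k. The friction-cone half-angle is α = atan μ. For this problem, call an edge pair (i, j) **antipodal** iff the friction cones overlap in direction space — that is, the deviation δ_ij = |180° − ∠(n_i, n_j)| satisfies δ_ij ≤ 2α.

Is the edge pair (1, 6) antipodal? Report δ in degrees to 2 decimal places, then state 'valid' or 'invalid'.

δ = 42.79°, invalid

α = atan 0.1 = 5.71°;  2α = 11.42°
edge 1: e_1 = (+0.66, +3.00);  n_1 = (+0.9766, -0.2149)
edge 6: e_6 = (+1.19, -2.03);  n_6 = (-0.8627, -0.5057)
∠(n_1, n_6) = 137.21°
δ = |180° − 137.21°| = 42.79°
42.79° > 2α = 11.42°  →  invalid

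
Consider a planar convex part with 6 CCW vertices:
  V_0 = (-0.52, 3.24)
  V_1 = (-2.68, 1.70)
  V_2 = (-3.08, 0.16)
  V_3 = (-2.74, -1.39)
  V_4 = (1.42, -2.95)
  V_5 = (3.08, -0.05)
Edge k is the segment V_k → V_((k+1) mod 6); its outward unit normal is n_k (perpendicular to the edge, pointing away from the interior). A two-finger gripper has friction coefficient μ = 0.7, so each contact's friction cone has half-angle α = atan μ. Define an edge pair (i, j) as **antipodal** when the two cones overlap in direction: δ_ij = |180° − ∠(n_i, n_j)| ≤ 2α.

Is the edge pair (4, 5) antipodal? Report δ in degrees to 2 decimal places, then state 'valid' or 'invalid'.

δ = 102.64°, invalid

α = atan 0.7 = 34.99°;  2α = 69.98°
edge 4: e_4 = (+1.66, +2.90);  n_4 = (+0.8679, -0.4968)
edge 5: e_5 = (-3.60, +3.29);  n_5 = (+0.6746, +0.7382)
∠(n_4, n_5) = 77.36°
δ = |180° − 77.36°| = 102.64°
102.64° > 2α = 69.98°  →  invalid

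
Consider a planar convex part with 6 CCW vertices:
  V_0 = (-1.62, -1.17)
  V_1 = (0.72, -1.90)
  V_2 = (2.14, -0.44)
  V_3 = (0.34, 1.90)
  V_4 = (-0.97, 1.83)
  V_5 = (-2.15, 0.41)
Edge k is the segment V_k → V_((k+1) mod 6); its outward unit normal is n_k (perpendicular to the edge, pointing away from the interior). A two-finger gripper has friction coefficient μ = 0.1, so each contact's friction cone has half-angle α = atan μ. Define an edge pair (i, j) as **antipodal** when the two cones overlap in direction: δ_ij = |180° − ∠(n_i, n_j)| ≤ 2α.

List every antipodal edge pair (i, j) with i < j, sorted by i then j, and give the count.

α = atan 0.1 = 5.71°;  2α = 11.42°
n_0 = (-0.2978, -0.9546)
n_1 = (+0.7169, -0.6972)
n_2 = (+0.7926, +0.6097)
n_3 = (-0.0534, +0.9986)
n_4 = (-0.7691, +0.6391)
n_5 = (-0.9481, -0.3180)
  (0,1): δ = 116.88°  ·
  (0,2): δ = 35.11°  ·
  (0,3): δ = 20.38°  ·
  (0,4): δ = 67.60°  ·
  (0,5): δ = 125.87°  ·
  (1,2): δ = 98.23°  ·
  (1,3): δ = 42.74°  ·
  (1,4): δ = 4.48°  ✓
  (1,5): δ = 62.75°  ·
  (2,3): δ = 124.51°  ·
  (2,4): δ = 77.29°  ·
  (2,5): δ = 19.02°  ·
  (3,4): δ = 132.78°  ·
  (3,5): δ = 74.52°  ·
  (4,5): δ = 121.73°  ·
antipodal pairs: 1

count = 1; pairs: (1,4)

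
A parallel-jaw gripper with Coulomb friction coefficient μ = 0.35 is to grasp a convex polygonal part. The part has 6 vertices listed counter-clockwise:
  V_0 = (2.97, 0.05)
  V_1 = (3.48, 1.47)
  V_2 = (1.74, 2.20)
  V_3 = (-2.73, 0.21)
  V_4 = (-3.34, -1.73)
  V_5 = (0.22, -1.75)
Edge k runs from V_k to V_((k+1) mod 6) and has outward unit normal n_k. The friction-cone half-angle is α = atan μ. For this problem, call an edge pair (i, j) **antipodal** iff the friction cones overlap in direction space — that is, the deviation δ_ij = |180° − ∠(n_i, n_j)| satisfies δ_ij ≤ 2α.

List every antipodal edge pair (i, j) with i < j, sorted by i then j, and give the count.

α = atan 0.35 = 19.29°;  2α = 38.58°
n_0 = (+0.9411, -0.3380)
n_1 = (+0.3869, +0.9221)
n_2 = (-0.4067, +0.9136)
n_3 = (-0.9540, +0.3000)
n_4 = (-0.0056, -1.0000)
n_5 = (+0.5477, -0.8367)
  (0,1): δ = 93.00°  ·
  (0,2): δ = 46.25°  ·
  (0,3): δ = 2.30°  ✓
  (0,4): δ = 109.43°  ·
  (0,5): δ = 142.96°  ·
  (1,2): δ = 133.24°  ·
  (1,3): δ = 84.69°  ·
  (1,4): δ = 22.44°  ✓
  (1,5): δ = 55.97°  ·
  (2,3): δ = 131.45°  ·
  (2,4): δ = 24.32°  ✓
  (2,5): δ = 9.21°  ✓
  (3,4): δ = 72.87°  ·
  (3,5): δ = 39.34°  ·
  (4,5): δ = 146.47°  ·
antipodal pairs: 4

count = 4; pairs: (0,3), (1,4), (2,4), (2,5)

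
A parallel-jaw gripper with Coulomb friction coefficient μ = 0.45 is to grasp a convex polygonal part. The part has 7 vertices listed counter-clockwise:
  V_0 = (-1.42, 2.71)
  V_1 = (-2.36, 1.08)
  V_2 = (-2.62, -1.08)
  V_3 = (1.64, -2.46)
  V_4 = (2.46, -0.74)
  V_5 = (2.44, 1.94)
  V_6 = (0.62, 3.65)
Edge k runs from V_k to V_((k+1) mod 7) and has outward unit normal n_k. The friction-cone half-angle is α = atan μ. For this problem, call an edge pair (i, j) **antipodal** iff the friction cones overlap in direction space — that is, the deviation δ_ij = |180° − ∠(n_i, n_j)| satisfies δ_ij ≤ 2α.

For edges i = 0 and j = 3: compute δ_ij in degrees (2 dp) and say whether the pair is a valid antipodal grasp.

α = atan 0.45 = 24.23°;  2α = 48.46°
edge 0: e_0 = (-0.94, -1.63);  n_0 = (-0.8663, +0.4996)
edge 3: e_3 = (+0.82, +1.72);  n_3 = (+0.9027, -0.4303)
∠(n_0, n_3) = 175.52°
δ = |180° − 175.52°| = 4.48°
4.48° ≤ 2α = 48.46°  →  valid

δ = 4.48°, valid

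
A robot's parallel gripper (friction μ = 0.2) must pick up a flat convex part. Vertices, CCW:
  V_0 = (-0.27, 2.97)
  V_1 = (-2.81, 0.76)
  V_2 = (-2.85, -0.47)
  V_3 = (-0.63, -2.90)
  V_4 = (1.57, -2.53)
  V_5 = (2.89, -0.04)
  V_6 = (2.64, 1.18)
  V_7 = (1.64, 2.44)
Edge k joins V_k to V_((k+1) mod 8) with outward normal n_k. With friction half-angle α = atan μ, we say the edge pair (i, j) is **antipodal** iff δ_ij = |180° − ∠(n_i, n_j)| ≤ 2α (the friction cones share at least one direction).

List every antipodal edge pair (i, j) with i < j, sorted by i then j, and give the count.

count = 3; pairs: (0,4), (1,5), (2,6)

α = atan 0.2 = 11.31°;  2α = 22.62°
n_0 = (-0.6564, +0.7544)
n_1 = (-0.9995, +0.0325)
n_2 = (-0.7383, -0.6745)
n_3 = (+0.1659, -0.9862)
n_4 = (+0.8835, -0.4684)
n_5 = (+0.9796, +0.2007)
n_6 = (+0.7833, +0.6217)
n_7 = (+0.2674, +0.9636)
  (0,1): δ = 132.89°  ·
  (0,2): δ = 88.61°  ·
  (0,3): δ = 31.48°  ·
  (0,4): δ = 21.05°  ✓
  (0,5): δ = 60.55°  ·
  (0,6): δ = 87.41°  ·
  (0,7): δ = 123.47°  ·
  (1,2): δ = 135.72°  ·
  (1,3): δ = 78.59°  ·
  (1,4): δ = 26.07°  ·
  (1,5): δ = 13.44°  ✓
  (1,6): δ = 40.30°  ·
  (1,7): δ = 76.35°  ·
  (2,3): δ = 122.87°  ·
  (2,4): δ = 70.34°  ·
  (2,5): δ = 30.83°  ·
  (2,6): δ = 3.98°  ✓
  (2,7): δ = 32.08°  ·
  (3,4): δ = 127.48°  ·
  (3,5): δ = 87.97°  ·
  (3,6): δ = 61.11°  ·
  (3,7): δ = 25.06°  ·
  (4,5): δ = 140.49°  ·
  (4,6): δ = 113.63°  ·
  (4,7): δ = 77.58°  ·
  (5,6): δ = 153.14°  ·
  (5,7): δ = 117.09°  ·
  (6,7): δ = 143.95°  ·
antipodal pairs: 3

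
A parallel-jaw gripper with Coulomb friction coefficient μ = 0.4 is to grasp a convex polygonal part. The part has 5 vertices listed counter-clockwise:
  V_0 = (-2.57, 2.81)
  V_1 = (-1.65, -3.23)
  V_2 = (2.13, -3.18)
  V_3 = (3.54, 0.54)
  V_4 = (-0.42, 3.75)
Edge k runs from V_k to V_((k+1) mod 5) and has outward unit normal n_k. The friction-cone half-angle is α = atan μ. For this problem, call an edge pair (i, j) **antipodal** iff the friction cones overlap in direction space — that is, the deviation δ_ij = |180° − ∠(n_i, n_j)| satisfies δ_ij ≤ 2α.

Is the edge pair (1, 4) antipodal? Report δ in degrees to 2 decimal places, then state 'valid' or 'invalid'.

α = atan 0.4 = 21.80°;  2α = 43.60°
edge 1: e_1 = (+3.78, +0.05);  n_1 = (+0.0132, -0.9999)
edge 4: e_4 = (-2.15, -0.94);  n_4 = (-0.4006, +0.9163)
∠(n_1, n_4) = 157.14°
δ = |180° − 157.14°| = 22.86°
22.86° ≤ 2α = 43.60°  →  valid

δ = 22.86°, valid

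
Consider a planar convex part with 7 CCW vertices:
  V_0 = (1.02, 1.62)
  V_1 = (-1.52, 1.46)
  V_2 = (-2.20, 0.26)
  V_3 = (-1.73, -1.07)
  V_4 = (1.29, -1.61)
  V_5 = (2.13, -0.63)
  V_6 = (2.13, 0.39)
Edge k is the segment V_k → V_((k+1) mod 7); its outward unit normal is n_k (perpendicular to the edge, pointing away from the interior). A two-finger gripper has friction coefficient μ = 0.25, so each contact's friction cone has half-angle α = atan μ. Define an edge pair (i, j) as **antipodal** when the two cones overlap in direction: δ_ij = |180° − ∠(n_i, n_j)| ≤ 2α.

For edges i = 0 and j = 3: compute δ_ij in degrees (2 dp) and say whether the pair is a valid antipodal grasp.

α = atan 0.25 = 14.04°;  2α = 28.07°
edge 0: e_0 = (-2.54, -0.16);  n_0 = (-0.0629, +0.9980)
edge 3: e_3 = (+3.02, -0.54);  n_3 = (-0.1760, -0.9844)
∠(n_0, n_3) = 166.26°
δ = |180° − 166.26°| = 13.74°
13.74° ≤ 2α = 28.07°  →  valid

δ = 13.74°, valid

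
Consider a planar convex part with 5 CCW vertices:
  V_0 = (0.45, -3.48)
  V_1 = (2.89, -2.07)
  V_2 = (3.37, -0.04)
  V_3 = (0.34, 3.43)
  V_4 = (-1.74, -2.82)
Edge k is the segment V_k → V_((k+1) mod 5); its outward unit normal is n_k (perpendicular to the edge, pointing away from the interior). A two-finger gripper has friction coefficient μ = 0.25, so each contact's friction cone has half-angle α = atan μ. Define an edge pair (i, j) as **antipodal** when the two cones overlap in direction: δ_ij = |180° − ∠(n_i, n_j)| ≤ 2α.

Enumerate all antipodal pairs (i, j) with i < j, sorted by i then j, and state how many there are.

count = 1; pairs: (1,3)

α = atan 0.25 = 14.04°;  2α = 28.07°
n_0 = (+0.5003, -0.8658)
n_1 = (+0.9732, -0.2301)
n_2 = (+0.7532, +0.6577)
n_3 = (-0.9488, +0.3158)
n_4 = (-0.2886, -0.9575)
  (0,1): δ = 133.33°  ·
  (0,2): δ = 78.89°  ·
  (0,3): δ = 41.57°  ·
  (0,4): δ = 133.21°  ·
  (1,2): δ = 125.57°  ·
  (1,3): δ = 5.10°  ✓
  (1,4): δ = 86.53°  ·
  (2,3): δ = 59.53°  ·
  (2,4): δ = 32.10°  ·
  (3,4): δ = 88.36°  ·
antipodal pairs: 1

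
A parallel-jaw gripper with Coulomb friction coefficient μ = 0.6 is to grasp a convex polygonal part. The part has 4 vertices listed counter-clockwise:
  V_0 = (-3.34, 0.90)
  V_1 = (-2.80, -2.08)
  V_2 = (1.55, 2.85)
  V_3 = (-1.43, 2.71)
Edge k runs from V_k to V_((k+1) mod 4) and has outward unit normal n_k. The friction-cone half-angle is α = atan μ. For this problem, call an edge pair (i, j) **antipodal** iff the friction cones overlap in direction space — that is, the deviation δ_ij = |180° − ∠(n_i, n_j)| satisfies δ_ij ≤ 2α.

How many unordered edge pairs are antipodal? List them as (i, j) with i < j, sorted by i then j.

count = 3; pairs: (0,1), (1,2), (1,3)

α = atan 0.6 = 30.96°;  2α = 61.93°
n_0 = (-0.9840, -0.1783)
n_1 = (+0.7498, -0.6616)
n_2 = (-0.0469, +0.9989)
n_3 = (-0.6879, +0.7259)
  (0,1): δ = 51.69°  ✓
  (0,2): δ = 82.42°  ·
  (0,3): δ = 123.19°  ·
  (1,2): δ = 45.89°  ✓
  (1,3): δ = 5.12°  ✓
  (2,3): δ = 139.23°  ·
antipodal pairs: 3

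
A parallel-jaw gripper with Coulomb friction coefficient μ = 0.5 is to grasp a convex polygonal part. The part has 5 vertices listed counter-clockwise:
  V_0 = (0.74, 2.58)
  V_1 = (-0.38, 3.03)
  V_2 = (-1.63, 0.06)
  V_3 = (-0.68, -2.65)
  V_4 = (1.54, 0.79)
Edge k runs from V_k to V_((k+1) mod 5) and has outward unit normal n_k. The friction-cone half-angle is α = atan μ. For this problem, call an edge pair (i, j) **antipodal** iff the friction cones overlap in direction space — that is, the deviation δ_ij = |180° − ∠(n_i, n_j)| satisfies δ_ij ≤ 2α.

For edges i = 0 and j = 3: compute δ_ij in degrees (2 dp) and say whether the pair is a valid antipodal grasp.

α = atan 0.5 = 26.57°;  2α = 53.13°
edge 0: e_0 = (-1.12, +0.45);  n_0 = (+0.3728, +0.9279)
edge 3: e_3 = (+2.22, +3.44);  n_3 = (+0.8402, -0.5422)
∠(n_0, n_3) = 100.95°
δ = |180° − 100.95°| = 79.05°
79.05° > 2α = 53.13°  →  invalid

δ = 79.05°, invalid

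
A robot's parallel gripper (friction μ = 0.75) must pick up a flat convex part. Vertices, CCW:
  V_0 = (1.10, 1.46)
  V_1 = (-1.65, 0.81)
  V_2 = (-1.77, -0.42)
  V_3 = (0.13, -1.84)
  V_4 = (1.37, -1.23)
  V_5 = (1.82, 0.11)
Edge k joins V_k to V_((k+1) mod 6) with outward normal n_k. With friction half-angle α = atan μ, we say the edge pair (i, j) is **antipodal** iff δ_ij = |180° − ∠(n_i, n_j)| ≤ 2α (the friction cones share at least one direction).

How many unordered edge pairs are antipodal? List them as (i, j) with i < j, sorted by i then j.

α = atan 0.75 = 36.87°;  2α = 73.74°
n_0 = (-0.2300, +0.9732)
n_1 = (-0.9953, +0.0971)
n_2 = (-0.5987, -0.8010)
n_3 = (+0.4414, -0.8973)
n_4 = (+0.9480, -0.3183)
n_5 = (+0.8824, +0.4706)
  (0,1): δ = 108.87°  ·
  (0,2): δ = 50.07°  ✓
  (0,3): δ = 12.90°  ✓
  (0,4): δ = 58.14°  ✓
  (0,5): δ = 104.77°  ·
  (1,2): δ = 121.20°  ·
  (1,3): δ = 58.23°  ✓
  (1,4): δ = 12.99°  ✓
  (1,5): δ = 33.64°  ✓
  (2,3): δ = 117.03°  ·
  (2,4): δ = 71.79°  ✓
  (2,5): δ = 25.15°  ✓
  (3,4): δ = 134.76°  ·
  (3,5): δ = 88.12°  ·
  (4,5): δ = 133.36°  ·
antipodal pairs: 8

count = 8; pairs: (0,2), (0,3), (0,4), (1,3), (1,4), (1,5), (2,4), (2,5)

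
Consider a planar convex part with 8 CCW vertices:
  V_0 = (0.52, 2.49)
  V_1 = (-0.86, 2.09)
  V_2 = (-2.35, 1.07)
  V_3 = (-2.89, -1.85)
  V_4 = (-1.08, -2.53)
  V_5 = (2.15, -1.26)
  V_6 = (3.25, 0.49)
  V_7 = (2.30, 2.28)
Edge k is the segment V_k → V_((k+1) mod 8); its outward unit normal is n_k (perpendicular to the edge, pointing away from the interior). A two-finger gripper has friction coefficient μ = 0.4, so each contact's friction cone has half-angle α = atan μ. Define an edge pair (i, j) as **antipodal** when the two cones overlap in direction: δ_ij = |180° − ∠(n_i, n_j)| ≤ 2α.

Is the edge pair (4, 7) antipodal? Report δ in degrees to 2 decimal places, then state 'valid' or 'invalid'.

δ = 28.19°, valid

α = atan 0.4 = 21.80°;  2α = 43.60°
edge 4: e_4 = (+3.23, +1.27);  n_4 = (+0.3659, -0.9306)
edge 7: e_7 = (-1.78, +0.21);  n_7 = (+0.1172, +0.9931)
∠(n_4, n_7) = 151.81°
δ = |180° − 151.81°| = 28.19°
28.19° ≤ 2α = 43.60°  →  valid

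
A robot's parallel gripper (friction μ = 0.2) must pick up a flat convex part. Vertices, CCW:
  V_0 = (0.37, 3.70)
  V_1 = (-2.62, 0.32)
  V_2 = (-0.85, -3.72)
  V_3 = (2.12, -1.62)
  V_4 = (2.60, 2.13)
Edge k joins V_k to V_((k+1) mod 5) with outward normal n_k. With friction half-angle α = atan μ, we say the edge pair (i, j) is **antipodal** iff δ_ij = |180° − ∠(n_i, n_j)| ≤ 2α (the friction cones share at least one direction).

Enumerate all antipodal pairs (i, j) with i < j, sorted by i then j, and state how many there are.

α = atan 0.2 = 11.31°;  2α = 22.62°
n_0 = (-0.7490, +0.6626)
n_1 = (-0.9159, -0.4013)
n_2 = (+0.5773, -0.8165)
n_3 = (+0.9919, -0.1270)
n_4 = (+0.5757, +0.8177)
  (0,1): δ = 114.84°  ·
  (0,2): δ = 13.24°  ✓
  (0,3): δ = 34.20°  ·
  (0,4): δ = 96.35°  ·
  (1,2): δ = 78.40°  ·
  (1,3): δ = 30.95°  ·
  (1,4): δ = 31.19°  ·
  (2,3): δ = 132.56°  ·
  (2,4): δ = 70.41°  ·
  (3,4): δ = 117.85°  ·
antipodal pairs: 1

count = 1; pairs: (0,2)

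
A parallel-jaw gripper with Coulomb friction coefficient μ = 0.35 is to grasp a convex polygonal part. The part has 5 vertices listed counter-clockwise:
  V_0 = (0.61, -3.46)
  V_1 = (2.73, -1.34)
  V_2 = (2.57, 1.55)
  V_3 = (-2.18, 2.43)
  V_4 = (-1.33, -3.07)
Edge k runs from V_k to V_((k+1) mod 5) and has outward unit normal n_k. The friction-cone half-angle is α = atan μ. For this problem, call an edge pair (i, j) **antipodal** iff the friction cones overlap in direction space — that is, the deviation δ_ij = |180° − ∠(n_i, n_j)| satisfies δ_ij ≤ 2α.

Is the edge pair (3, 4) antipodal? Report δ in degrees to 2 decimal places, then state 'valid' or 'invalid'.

α = atan 0.35 = 19.29°;  2α = 38.58°
edge 3: e_3 = (+0.85, -5.50);  n_3 = (-0.9883, -0.1527)
edge 4: e_4 = (+1.94, -0.39);  n_4 = (-0.1971, -0.9804)
∠(n_3, n_4) = 69.85°
δ = |180° − 69.85°| = 110.15°
110.15° > 2α = 38.58°  →  invalid

δ = 110.15°, invalid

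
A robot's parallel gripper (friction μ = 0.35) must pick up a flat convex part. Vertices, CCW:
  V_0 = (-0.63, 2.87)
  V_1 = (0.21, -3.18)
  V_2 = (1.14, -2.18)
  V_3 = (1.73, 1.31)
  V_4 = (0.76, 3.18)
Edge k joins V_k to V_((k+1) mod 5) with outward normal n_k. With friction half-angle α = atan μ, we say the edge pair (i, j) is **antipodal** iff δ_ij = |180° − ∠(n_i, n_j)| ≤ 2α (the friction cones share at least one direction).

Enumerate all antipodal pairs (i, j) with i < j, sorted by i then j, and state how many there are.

α = atan 0.35 = 19.29°;  2α = 38.58°
n_0 = (-0.9905, -0.1375)
n_1 = (+0.7323, -0.6810)
n_2 = (+0.9860, -0.1667)
n_3 = (+0.8877, +0.4605)
n_4 = (-0.2177, +0.9760)
  (0,1): δ = 50.83°  ·
  (0,2): δ = 17.50°  ✓
  (0,3): δ = 19.51°  ✓
  (0,4): δ = 94.67°  ·
  (1,2): δ = 146.67°  ·
  (1,3): δ = 109.66°  ·
  (1,4): δ = 34.50°  ✓
  (2,3): δ = 142.99°  ·
  (2,4): δ = 67.83°  ·
  (3,4): δ = 104.84°  ·
antipodal pairs: 3

count = 3; pairs: (0,2), (0,3), (1,4)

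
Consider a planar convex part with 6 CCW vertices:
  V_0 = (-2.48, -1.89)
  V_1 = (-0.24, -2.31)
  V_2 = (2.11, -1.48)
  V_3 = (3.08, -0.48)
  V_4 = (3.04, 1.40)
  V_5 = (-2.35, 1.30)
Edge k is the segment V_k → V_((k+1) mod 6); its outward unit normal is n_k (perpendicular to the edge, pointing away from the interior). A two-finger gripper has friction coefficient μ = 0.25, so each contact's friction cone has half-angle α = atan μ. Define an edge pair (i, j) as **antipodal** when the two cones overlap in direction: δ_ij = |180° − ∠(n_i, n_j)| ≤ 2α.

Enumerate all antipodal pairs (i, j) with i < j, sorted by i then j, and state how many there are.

count = 3; pairs: (0,4), (1,4), (3,5)

α = atan 0.25 = 14.04°;  2α = 28.07°
n_0 = (-0.1843, -0.9829)
n_1 = (+0.3330, -0.9429)
n_2 = (+0.7178, -0.6963)
n_3 = (+0.9998, +0.0213)
n_4 = (-0.0185, +0.9998)
n_5 = (-0.9992, +0.0407)
  (0,1): δ = 149.93°  ·
  (0,2): δ = 123.51°  ·
  (0,3): δ = 78.16°  ·
  (0,4): δ = 11.68°  ✓
  (0,5): δ = 98.29°  ·
  (1,2): δ = 153.58°  ·
  (1,3): δ = 108.23°  ·
  (1,4): δ = 18.39°  ✓
  (1,5): δ = 68.21°  ·
  (2,3): δ = 134.65°  ·
  (2,4): δ = 44.81°  ·
  (2,5): δ = 41.79°  ·
  (3,4): δ = 90.16°  ·
  (3,5): δ = 3.55°  ✓
  (4,5): δ = 93.40°  ·
antipodal pairs: 3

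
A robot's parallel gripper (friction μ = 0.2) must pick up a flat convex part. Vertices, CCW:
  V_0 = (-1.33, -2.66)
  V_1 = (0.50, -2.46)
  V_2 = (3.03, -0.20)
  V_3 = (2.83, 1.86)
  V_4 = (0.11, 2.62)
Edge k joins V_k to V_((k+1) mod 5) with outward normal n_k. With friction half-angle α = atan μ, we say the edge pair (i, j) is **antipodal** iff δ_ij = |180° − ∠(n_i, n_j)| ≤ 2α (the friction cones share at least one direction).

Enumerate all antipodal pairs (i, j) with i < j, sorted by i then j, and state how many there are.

α = atan 0.2 = 11.31°;  2α = 22.62°
n_0 = (+0.1086, -0.9941)
n_1 = (+0.6662, -0.7458)
n_2 = (+0.9953, +0.0966)
n_3 = (+0.2691, +0.9631)
n_4 = (-0.9648, +0.2631)
  (0,1): δ = 144.46°  ·
  (0,2): δ = 90.69°  ·
  (0,3): δ = 21.85°  ✓
  (0,4): δ = 68.51°  ·
  (1,2): δ = 126.23°  ·
  (1,3): δ = 57.38°  ·
  (1,4): δ = 32.97°  ·
  (2,3): δ = 111.16°  ·
  (2,4): δ = 20.80°  ✓
  (3,4): δ = 89.64°  ·
antipodal pairs: 2

count = 2; pairs: (0,3), (2,4)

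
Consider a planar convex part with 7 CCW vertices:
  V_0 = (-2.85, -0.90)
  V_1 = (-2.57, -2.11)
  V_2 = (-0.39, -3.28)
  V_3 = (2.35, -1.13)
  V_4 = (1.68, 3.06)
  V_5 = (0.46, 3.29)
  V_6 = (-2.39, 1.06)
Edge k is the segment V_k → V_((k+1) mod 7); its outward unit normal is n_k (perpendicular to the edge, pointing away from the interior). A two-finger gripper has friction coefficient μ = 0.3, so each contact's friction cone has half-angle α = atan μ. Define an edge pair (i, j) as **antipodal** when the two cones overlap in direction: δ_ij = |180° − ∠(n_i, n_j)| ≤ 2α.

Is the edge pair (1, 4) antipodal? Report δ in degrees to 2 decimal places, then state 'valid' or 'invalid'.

δ = 17.55°, valid

α = atan 0.3 = 16.70°;  2α = 33.40°
edge 1: e_1 = (+2.18, -1.17);  n_1 = (-0.4729, -0.8811)
edge 4: e_4 = (-1.22, +0.23);  n_4 = (+0.1853, +0.9827)
∠(n_1, n_4) = 162.45°
δ = |180° − 162.45°| = 17.55°
17.55° ≤ 2α = 33.40°  →  valid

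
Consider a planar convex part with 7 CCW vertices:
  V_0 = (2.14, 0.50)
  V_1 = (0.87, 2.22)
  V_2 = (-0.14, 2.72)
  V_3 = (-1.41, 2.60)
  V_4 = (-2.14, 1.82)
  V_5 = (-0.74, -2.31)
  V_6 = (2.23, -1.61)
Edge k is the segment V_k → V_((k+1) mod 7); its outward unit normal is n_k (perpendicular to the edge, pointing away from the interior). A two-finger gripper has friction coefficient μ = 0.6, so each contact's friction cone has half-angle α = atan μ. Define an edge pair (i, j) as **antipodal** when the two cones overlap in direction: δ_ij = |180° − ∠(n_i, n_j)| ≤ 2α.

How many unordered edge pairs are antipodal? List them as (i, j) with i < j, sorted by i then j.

count = 7; pairs: (0,4), (1,4), (1,5), (2,5), (3,5), (3,6), (4,6)

α = atan 0.6 = 30.96°;  2α = 61.93°
n_0 = (+0.8045, +0.5940)
n_1 = (+0.4437, +0.8962)
n_2 = (-0.0941, +0.9956)
n_3 = (-0.7301, +0.6833)
n_4 = (-0.9471, -0.3210)
n_5 = (+0.2294, -0.9733)
n_6 = (+0.9991, +0.0426)
  (0,1): δ = 152.78°  ·
  (0,2): δ = 121.04°  ·
  (0,3): δ = 79.54°  ·
  (0,4): δ = 17.72°  ✓
  (0,5): δ = 66.82°  ·
  (0,6): δ = 146.00°  ·
  (1,2): δ = 148.26°  ·
  (1,3): δ = 106.77°  ·
  (1,4): δ = 44.94°  ✓
  (1,5): δ = 39.60°  ✓
  (1,6): δ = 118.78°  ·
  (2,3): δ = 138.50°  ·
  (2,4): δ = 76.67°  ·
  (2,5): δ = 7.86°  ✓
  (2,6): δ = 87.04°  ·
  (3,4): δ = 118.17°  ·
  (3,5): δ = 33.63°  ✓
  (3,6): δ = 45.55°  ✓
  (4,5): δ = 95.46°  ·
  (4,6): δ = 16.28°  ✓
  (5,6): δ = 100.82°  ·
antipodal pairs: 7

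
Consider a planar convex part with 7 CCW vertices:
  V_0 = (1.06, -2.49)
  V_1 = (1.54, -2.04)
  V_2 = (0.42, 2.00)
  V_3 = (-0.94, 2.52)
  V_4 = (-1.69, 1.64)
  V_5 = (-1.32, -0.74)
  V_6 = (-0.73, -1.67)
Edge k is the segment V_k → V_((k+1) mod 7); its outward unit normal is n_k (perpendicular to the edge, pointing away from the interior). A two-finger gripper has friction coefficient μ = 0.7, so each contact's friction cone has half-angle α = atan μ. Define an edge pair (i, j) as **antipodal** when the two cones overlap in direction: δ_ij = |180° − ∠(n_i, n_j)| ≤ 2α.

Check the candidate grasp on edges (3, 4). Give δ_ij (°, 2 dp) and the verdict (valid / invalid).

δ = 130.72°, invalid

α = atan 0.7 = 34.99°;  2α = 69.98°
edge 3: e_3 = (-0.75, -0.88);  n_3 = (-0.7611, +0.6487)
edge 4: e_4 = (+0.37, -2.38);  n_4 = (-0.9881, -0.1536)
∠(n_3, n_4) = 49.28°
δ = |180° − 49.28°| = 130.72°
130.72° > 2α = 69.98°  →  invalid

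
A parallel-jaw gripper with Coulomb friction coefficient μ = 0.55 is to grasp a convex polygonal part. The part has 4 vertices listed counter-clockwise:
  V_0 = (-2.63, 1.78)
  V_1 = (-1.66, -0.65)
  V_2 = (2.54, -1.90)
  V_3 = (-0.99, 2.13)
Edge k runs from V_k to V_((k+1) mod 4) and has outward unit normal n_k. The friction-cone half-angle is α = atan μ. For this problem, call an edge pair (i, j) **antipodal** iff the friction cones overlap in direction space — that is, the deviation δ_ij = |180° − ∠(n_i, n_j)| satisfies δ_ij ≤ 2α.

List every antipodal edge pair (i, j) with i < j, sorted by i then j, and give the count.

α = atan 0.55 = 28.81°;  2α = 57.62°
n_0 = (-0.9287, -0.3707)
n_1 = (-0.2853, -0.9585)
n_2 = (+0.7522, +0.6589)
n_3 = (-0.2087, +0.9780)
  (0,1): δ = 128.33°  ·
  (0,2): δ = 19.46°  ✓
  (0,3): δ = 80.29°  ·
  (1,2): δ = 32.21°  ✓
  (1,3): δ = 28.62°  ✓
  (2,3): δ = 119.17°  ·
antipodal pairs: 3

count = 3; pairs: (0,2), (1,2), (1,3)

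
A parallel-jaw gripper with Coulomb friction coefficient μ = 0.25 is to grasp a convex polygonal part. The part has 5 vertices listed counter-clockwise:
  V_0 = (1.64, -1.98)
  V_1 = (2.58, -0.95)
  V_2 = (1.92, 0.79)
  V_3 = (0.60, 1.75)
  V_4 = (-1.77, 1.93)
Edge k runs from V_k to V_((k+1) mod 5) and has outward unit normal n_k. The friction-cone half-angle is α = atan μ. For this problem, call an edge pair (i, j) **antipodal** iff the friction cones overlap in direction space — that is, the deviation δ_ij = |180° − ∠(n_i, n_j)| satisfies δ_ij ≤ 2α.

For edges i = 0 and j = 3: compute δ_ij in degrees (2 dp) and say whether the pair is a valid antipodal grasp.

α = atan 0.25 = 14.04°;  2α = 28.07°
edge 0: e_0 = (+0.94, +1.03);  n_0 = (+0.7386, -0.6741)
edge 3: e_3 = (-2.37, +0.18);  n_3 = (+0.0757, +0.9971)
∠(n_0, n_3) = 128.04°
δ = |180° − 128.04°| = 51.96°
51.96° > 2α = 28.07°  →  invalid

δ = 51.96°, invalid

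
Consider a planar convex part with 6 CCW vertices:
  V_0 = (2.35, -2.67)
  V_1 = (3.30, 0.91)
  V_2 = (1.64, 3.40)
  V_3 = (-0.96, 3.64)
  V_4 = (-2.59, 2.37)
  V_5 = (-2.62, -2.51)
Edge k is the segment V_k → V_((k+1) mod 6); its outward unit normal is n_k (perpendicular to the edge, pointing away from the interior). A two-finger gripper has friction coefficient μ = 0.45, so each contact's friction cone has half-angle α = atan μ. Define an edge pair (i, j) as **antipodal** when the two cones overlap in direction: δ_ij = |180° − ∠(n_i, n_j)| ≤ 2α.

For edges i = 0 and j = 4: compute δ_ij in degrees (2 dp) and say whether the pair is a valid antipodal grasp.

δ = 14.51°, valid

α = atan 0.45 = 24.23°;  2α = 48.46°
edge 0: e_0 = (+0.95, +3.58);  n_0 = (+0.9665, -0.2565)
edge 4: e_4 = (-0.03, -4.88);  n_4 = (-1.0000, +0.0061)
∠(n_0, n_4) = 165.49°
δ = |180° − 165.49°| = 14.51°
14.51° ≤ 2α = 48.46°  →  valid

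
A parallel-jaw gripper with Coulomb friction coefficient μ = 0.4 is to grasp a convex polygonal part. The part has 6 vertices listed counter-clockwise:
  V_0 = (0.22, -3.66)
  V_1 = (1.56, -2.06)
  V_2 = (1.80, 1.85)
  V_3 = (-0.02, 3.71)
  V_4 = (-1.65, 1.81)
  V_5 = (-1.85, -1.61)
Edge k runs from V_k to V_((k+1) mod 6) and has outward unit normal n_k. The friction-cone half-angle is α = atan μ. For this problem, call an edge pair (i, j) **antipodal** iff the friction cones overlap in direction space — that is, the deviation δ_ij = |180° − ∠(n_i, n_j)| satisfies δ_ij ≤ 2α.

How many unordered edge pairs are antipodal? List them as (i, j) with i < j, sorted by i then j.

count = 5; pairs: (0,3), (0,4), (1,3), (1,4), (2,5)

α = atan 0.4 = 21.80°;  2α = 43.60°
n_0 = (+0.7666, -0.6421)
n_1 = (+0.9981, -0.0613)
n_2 = (+0.7148, +0.6994)
n_3 = (-0.7590, +0.6511)
n_4 = (-0.9983, +0.0584)
n_5 = (-0.7037, -0.7105)
  (0,1): δ = 143.57°  ·
  (0,2): δ = 95.68°  ·
  (0,3): δ = 0.68°  ✓
  (0,4): δ = 36.60°  ✓
  (0,5): δ = 85.22°  ·
  (1,2): δ = 132.11°  ·
  (1,3): δ = 37.11°  ✓
  (1,4): δ = 0.17°  ✓
  (1,5): δ = 48.79°  ·
  (2,3): δ = 85.00°  ·
  (2,4): δ = 47.72°  ·
  (2,5): δ = 0.90°  ✓
  (3,4): δ = 142.72°  ·
  (3,5): δ = 94.10°  ·
  (4,5): δ = 131.38°  ·
antipodal pairs: 5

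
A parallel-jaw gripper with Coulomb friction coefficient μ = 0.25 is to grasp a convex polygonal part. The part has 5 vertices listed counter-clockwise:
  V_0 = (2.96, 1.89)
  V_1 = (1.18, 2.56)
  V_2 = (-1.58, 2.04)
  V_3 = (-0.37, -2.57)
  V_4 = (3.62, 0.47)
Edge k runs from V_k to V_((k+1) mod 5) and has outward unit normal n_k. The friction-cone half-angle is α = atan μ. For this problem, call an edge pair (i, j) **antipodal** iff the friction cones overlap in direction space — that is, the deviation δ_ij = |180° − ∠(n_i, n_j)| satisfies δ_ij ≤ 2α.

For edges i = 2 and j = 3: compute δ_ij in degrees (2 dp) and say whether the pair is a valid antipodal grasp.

δ = 67.40°, invalid

α = atan 0.25 = 14.04°;  2α = 28.07°
edge 2: e_2 = (+1.21, -4.61);  n_2 = (-0.9672, -0.2539)
edge 3: e_3 = (+3.99, +3.04);  n_3 = (+0.6060, -0.7954)
∠(n_2, n_3) = 112.60°
δ = |180° − 112.60°| = 67.40°
67.40° > 2α = 28.07°  →  invalid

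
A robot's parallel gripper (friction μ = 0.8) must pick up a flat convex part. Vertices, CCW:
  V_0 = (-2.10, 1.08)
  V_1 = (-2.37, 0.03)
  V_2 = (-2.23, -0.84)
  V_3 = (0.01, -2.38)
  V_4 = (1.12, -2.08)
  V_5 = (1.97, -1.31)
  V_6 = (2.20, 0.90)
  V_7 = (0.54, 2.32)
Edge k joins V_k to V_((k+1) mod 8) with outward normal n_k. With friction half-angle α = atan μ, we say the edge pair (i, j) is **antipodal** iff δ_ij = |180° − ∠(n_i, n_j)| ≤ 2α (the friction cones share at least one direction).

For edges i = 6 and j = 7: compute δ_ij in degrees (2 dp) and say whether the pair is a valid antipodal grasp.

δ = 114.30°, invalid

α = atan 0.8 = 38.66°;  2α = 77.32°
edge 6: e_6 = (-1.66, +1.42);  n_6 = (+0.6500, +0.7599)
edge 7: e_7 = (-2.64, -1.24);  n_7 = (-0.4251, +0.9051)
∠(n_6, n_7) = 65.70°
δ = |180° − 65.70°| = 114.30°
114.30° > 2α = 77.32°  →  invalid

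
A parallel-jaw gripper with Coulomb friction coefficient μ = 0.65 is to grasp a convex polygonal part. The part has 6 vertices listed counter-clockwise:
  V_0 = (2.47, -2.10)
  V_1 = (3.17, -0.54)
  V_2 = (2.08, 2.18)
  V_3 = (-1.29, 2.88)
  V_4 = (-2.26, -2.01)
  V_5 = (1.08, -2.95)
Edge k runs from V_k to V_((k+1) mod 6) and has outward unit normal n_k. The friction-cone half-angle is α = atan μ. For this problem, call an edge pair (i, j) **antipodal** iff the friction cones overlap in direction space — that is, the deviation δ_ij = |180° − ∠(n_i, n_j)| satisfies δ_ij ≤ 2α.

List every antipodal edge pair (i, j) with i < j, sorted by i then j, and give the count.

α = atan 0.65 = 33.02°;  2α = 66.05°
n_0 = (+0.9124, -0.4094)
n_1 = (+0.9282, +0.3720)
n_2 = (+0.2034, +0.9791)
n_3 = (-0.9809, +0.1946)
n_4 = (-0.2709, -0.9626)
n_5 = (+0.5217, -0.8531)
  (0,1): δ = 134.00°  ·
  (0,2): δ = 77.57°  ·
  (0,3): δ = 12.95°  ✓
  (0,4): δ = 98.45°  ·
  (0,5): δ = 145.61°  ·
  (1,2): δ = 123.57°  ·
  (1,3): δ = 33.06°  ✓
  (1,4): δ = 52.44°  ✓
  (1,5): δ = 99.61°  ·
  (2,3): δ = 89.49°  ·
  (2,4): δ = 3.98°  ✓
  (2,5): δ = 43.18°  ✓
  (3,4): δ = 94.50°  ·
  (3,5): δ = 47.33°  ✓
  (4,5): δ = 132.84°  ·
antipodal pairs: 6

count = 6; pairs: (0,3), (1,3), (1,4), (2,4), (2,5), (3,5)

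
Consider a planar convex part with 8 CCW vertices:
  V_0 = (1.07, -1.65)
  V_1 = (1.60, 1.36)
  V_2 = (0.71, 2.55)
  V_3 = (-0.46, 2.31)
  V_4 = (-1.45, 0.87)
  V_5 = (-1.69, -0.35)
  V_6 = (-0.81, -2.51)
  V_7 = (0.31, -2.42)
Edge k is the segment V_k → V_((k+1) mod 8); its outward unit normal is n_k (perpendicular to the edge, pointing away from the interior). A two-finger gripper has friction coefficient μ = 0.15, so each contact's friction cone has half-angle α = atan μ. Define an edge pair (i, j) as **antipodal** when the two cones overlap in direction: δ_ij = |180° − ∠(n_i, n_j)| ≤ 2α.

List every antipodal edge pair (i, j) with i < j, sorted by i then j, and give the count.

count = 4; pairs: (0,4), (1,5), (2,6), (3,7)

α = atan 0.15 = 8.53°;  2α = 17.06°
n_0 = (+0.9848, -0.1734)
n_1 = (+0.8008, +0.5989)
n_2 = (-0.2009, +0.9796)
n_3 = (-0.8240, +0.5665)
n_4 = (-0.9812, +0.1930)
n_5 = (-0.9261, -0.3773)
n_6 = (+0.0801, -0.9968)
n_7 = (+0.7117, -0.7025)
  (0,1): δ = 133.22°  ·
  (0,2): δ = 68.42°  ·
  (0,3): δ = 24.52°  ·
  (0,4): δ = 1.14°  ✓
  (0,5): δ = 32.15°  ·
  (0,6): δ = 104.58°  ·
  (0,7): δ = 145.36°  ·
  (1,2): δ = 115.20°  ·
  (1,3): δ = 71.30°  ·
  (1,4): δ = 47.92°  ·
  (1,5): δ = 14.63°  ✓
  (1,6): δ = 57.80°  ·
  (1,7): δ = 98.58°  ·
  (2,3): δ = 136.10°  ·
  (2,4): δ = 112.72°  ·
  (2,5): δ = 79.43°  ·
  (2,6): δ = 7.00°  ✓
  (2,7): δ = 33.78°  ·
  (3,4): δ = 156.62°  ·
  (3,5): δ = 123.33°  ·
  (3,6): δ = 50.90°  ·
  (3,7): δ = 10.12°  ✓
  (4,5): δ = 146.70°  ·
  (4,6): δ = 74.28°  ·
  (4,7): δ = 33.50°  ·
  (5,6): δ = 107.57°  ·
  (5,7): δ = 66.79°  ·
  (6,7): δ = 139.22°  ·
antipodal pairs: 4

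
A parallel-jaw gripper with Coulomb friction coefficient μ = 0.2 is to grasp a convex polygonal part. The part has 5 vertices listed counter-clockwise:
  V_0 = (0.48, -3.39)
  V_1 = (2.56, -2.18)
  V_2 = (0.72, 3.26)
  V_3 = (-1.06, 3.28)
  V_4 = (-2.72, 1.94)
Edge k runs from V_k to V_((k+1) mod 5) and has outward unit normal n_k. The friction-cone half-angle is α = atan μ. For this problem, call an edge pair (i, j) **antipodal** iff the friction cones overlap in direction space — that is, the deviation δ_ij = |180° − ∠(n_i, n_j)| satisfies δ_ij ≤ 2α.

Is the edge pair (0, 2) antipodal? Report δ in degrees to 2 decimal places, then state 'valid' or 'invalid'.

α = atan 0.2 = 11.31°;  2α = 22.62°
edge 0: e_0 = (+2.08, +1.21);  n_0 = (+0.5028, -0.8644)
edge 2: e_2 = (-1.78, +0.02);  n_2 = (+0.0112, +0.9999)
∠(n_0, n_2) = 149.17°
δ = |180° − 149.17°| = 30.83°
30.83° > 2α = 22.62°  →  invalid

δ = 30.83°, invalid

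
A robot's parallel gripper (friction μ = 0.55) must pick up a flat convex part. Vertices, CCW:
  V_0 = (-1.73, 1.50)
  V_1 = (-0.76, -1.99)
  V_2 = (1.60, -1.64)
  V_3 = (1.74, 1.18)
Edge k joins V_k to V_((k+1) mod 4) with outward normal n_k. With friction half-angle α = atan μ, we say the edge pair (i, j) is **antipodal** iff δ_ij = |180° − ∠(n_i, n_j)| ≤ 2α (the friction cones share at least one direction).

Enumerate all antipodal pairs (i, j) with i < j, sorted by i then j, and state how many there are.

count = 2; pairs: (0,2), (1,3)

α = atan 0.55 = 28.81°;  2α = 57.62°
n_0 = (-0.9635, -0.2678)
n_1 = (+0.1467, -0.9892)
n_2 = (+0.9988, -0.0496)
n_3 = (+0.0918, +0.9958)
  (0,1): δ = 97.10°  ·
  (0,2): δ = 18.37°  ✓
  (0,3): δ = 69.20°  ·
  (1,2): δ = 101.28°  ·
  (1,3): δ = 13.70°  ✓
  (2,3): δ = 92.43°  ·
antipodal pairs: 2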